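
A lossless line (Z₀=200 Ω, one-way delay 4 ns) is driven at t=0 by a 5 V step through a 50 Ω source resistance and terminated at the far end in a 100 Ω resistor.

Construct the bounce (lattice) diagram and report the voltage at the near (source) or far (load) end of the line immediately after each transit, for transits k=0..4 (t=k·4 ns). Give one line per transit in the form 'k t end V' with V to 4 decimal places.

Γ_L=-0.333333, Γ_S=-0.600000; launch V₁=5·200/250=4.000000
k=0 src: V=4.0000
k=1 load: inc=4.000000, refl=4.000000·-0.333333=-1.3333; V=0.000000+4.000000+-1.333333=2.6667
k=2 src: inc=-1.333333, refl=-1.333333·-0.600000=0.8000; V=4.000000+-1.333333+0.800000=3.4667
k=3 load: inc=0.800000, refl=0.800000·-0.333333=-0.2667; V=2.666667+0.800000+-0.266667=3.2000
k=4 src: inc=-0.266667, refl=-0.266667·-0.600000=0.1600; V=3.466667+-0.266667+0.160000=3.3600

0 0 source 4.0000
1 4 load 2.6667
2 8 source 3.4667
3 12 load 3.2000
4 16 source 3.3600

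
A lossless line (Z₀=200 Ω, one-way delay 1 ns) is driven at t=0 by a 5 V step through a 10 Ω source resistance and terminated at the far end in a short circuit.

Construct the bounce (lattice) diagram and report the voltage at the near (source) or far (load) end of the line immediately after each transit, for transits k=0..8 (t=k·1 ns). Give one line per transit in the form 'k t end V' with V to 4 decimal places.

Γ_L=-1.000000, Γ_S=-0.904762; launch V₁=5·200/210=4.761905
k=0 src: V=4.7619
k=1 load: inc=4.761905, refl=4.761905·-1.000000=-4.7619; V=0.000000+4.761905+-4.761905=0.0000
k=2 src: inc=-4.761905, refl=-4.761905·-0.904762=4.3084; V=4.761905+-4.761905+4.308390=4.3084
k=3 load: inc=4.308390, refl=4.308390·-1.000000=-4.3084; V=0.000000+4.308390+-4.308390=0.0000
k=4 src: inc=-4.308390, refl=-4.308390·-0.904762=3.8981; V=4.308390+-4.308390+3.898067=3.8981
k=5 load: inc=3.898067, refl=3.898067·-1.000000=-3.8981; V=0.000000+3.898067+-3.898067=0.0000
k=6 src: inc=-3.898067, refl=-3.898067·-0.904762=3.5268; V=3.898067+-3.898067+3.526823=3.5268
k=7 load: inc=3.526823, refl=3.526823·-1.000000=-3.5268; V=0.000000+3.526823+-3.526823=0.0000
k=8 src: inc=-3.526823, refl=-3.526823·-0.904762=3.1909; V=3.526823+-3.526823+3.190935=3.1909

0 0 source 4.7619
1 1 load 0.0000
2 2 source 4.3084
3 3 load 0.0000
4 4 source 3.8981
5 5 load 0.0000
6 6 source 3.5268
7 7 load 0.0000
8 8 source 3.1909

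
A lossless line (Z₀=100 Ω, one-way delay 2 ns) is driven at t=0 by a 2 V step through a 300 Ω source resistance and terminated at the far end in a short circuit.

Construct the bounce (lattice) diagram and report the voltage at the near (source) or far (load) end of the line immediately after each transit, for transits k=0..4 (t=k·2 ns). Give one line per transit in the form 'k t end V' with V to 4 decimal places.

Γ_L=-1.000000, Γ_S=0.500000; launch V₁=2·100/400=0.500000
k=0 src: V=0.5000
k=1 load: inc=0.500000, refl=0.500000·-1.000000=-0.5000; V=0.000000+0.500000+-0.500000=0.0000
k=2 src: inc=-0.500000, refl=-0.500000·0.500000=-0.2500; V=0.500000+-0.500000+-0.250000=-0.2500
k=3 load: inc=-0.250000, refl=-0.250000·-1.000000=0.2500; V=0.000000+-0.250000+0.250000=0.0000
k=4 src: inc=0.250000, refl=0.250000·0.500000=0.1250; V=-0.250000+0.250000+0.125000=0.1250

0 0 source 0.5000
1 2 load 0.0000
2 4 source -0.2500
3 6 load 0.0000
4 8 source 0.1250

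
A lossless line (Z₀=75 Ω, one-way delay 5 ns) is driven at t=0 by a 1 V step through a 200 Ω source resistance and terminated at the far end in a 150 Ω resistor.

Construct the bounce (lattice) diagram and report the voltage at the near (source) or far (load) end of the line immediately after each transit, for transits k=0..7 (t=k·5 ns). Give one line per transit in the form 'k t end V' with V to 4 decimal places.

0 0 source 0.2727
1 5 load 0.3636
2 10 source 0.4050
3 15 load 0.4187
4 20 source 0.4250
5 25 load 0.4271
6 30 source 0.4280
7 35 load 0.4283

Γ_L=0.333333, Γ_S=0.454545; launch V₁=1·75/275=0.272727
k=0 src: V=0.2727
k=1 load: inc=0.272727, refl=0.272727·0.333333=0.0909; V=0.000000+0.272727+0.090909=0.3636
k=2 src: inc=0.090909, refl=0.090909·0.454545=0.0413; V=0.272727+0.090909+0.041322=0.4050
k=3 load: inc=0.041322, refl=0.041322·0.333333=0.0138; V=0.363636+0.041322+0.013774=0.4187
k=4 src: inc=0.013774, refl=0.013774·0.454545=0.0063; V=0.404959+0.013774+0.006261=0.4250
k=5 load: inc=0.006261, refl=0.006261·0.333333=0.0021; V=0.418733+0.006261+0.002087=0.4271
k=6 src: inc=0.002087, refl=0.002087·0.454545=0.0009; V=0.424994+0.002087+0.000949=0.4280
k=7 load: inc=0.000949, refl=0.000949·0.333333=0.0003; V=0.427081+0.000949+0.000316=0.4283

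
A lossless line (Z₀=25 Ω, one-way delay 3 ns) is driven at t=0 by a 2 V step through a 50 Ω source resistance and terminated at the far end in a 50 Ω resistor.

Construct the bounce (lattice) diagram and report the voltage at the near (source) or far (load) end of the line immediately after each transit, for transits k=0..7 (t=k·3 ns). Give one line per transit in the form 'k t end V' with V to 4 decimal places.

0 0 source 0.6667
1 3 load 0.8889
2 6 source 0.9630
3 9 load 0.9877
4 12 source 0.9959
5 15 load 0.9986
6 18 source 0.9995
7 21 load 0.9998

Γ_L=0.333333, Γ_S=0.333333; launch V₁=2·25/75=0.666667
k=0 src: V=0.6667
k=1 load: inc=0.666667, refl=0.666667·0.333333=0.2222; V=0.000000+0.666667+0.222222=0.8889
k=2 src: inc=0.222222, refl=0.222222·0.333333=0.0741; V=0.666667+0.222222+0.074074=0.9630
k=3 load: inc=0.074074, refl=0.074074·0.333333=0.0247; V=0.888889+0.074074+0.024691=0.9877
k=4 src: inc=0.024691, refl=0.024691·0.333333=0.0082; V=0.962963+0.024691+0.008230=0.9959
k=5 load: inc=0.008230, refl=0.008230·0.333333=0.0027; V=0.987654+0.008230+0.002743=0.9986
k=6 src: inc=0.002743, refl=0.002743·0.333333=0.0009; V=0.995885+0.002743+0.000914=0.9995
k=7 load: inc=0.000914, refl=0.000914·0.333333=0.0003; V=0.998628+0.000914+0.000305=0.9998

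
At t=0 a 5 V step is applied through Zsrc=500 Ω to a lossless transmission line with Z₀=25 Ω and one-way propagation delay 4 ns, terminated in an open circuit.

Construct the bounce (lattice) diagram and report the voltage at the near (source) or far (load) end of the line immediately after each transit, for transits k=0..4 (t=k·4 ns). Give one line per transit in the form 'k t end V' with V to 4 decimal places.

Γ_L=1.000000, Γ_S=0.904762; launch V₁=5·25/525=0.238095
k=0 src: V=0.2381
k=1 load: inc=0.238095, refl=0.238095·1.000000=0.2381; V=0.000000+0.238095+0.238095=0.4762
k=2 src: inc=0.238095, refl=0.238095·0.904762=0.2154; V=0.238095+0.238095+0.215420=0.6916
k=3 load: inc=0.215420, refl=0.215420·1.000000=0.2154; V=0.476190+0.215420+0.215420=0.9070
k=4 src: inc=0.215420, refl=0.215420·0.904762=0.1949; V=0.691610+0.215420+0.194903=1.1019

0 0 source 0.2381
1 4 load 0.4762
2 8 source 0.6916
3 12 load 0.9070
4 16 source 1.1019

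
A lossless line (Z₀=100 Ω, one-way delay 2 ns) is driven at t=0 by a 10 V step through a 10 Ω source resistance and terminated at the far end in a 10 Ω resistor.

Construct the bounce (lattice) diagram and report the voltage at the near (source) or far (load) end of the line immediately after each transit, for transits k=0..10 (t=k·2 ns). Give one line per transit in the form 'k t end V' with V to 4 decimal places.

0 0 source 9.0909
1 2 load 1.6529
2 4 source 7.7385
3 6 load 2.7594
4 8 source 6.8332
5 10 load 3.5001
6 12 source 6.2272
7 14 load 3.9959
8 16 source 5.8215
9 18 load 4.3278
10 20 source 5.5499

Γ_L=-0.818182, Γ_S=-0.818182; launch V₁=10·100/110=9.090909
k=0 src: V=9.0909
k=1 load: inc=9.090909, refl=9.090909·-0.818182=-7.4380; V=0.000000+9.090909+-7.438017=1.6529
k=2 src: inc=-7.438017, refl=-7.438017·-0.818182=6.0856; V=9.090909+-7.438017+6.085650=7.7385
k=3 load: inc=6.085650, refl=6.085650·-0.818182=-4.9792; V=1.652893+6.085650+-4.979168=2.7594
k=4 src: inc=-4.979168, refl=-4.979168·-0.818182=4.0739; V=7.738542+-4.979168+4.073865=6.8332
k=5 load: inc=4.073865, refl=4.073865·-0.818182=-3.3332; V=2.759374+4.073865+-3.333162=3.5001
k=6 src: inc=-3.333162, refl=-3.333162·-0.818182=2.7271; V=6.833239+-3.333162+2.727133=6.2272
k=7 load: inc=2.727133, refl=2.727133·-0.818182=-2.2313; V=3.500077+2.727133+-2.231290=3.9959
k=8 src: inc=-2.231290, refl=-2.231290·-0.818182=1.8256; V=6.227210+-2.231290+1.825601=5.8215
k=9 load: inc=1.825601, refl=1.825601·-0.818182=-1.4937; V=3.995919+1.825601+-1.493674=4.3278
k=10 src: inc=-1.493674, refl=-1.493674·-0.818182=1.2221; V=5.821521+-1.493674+1.222097=5.5499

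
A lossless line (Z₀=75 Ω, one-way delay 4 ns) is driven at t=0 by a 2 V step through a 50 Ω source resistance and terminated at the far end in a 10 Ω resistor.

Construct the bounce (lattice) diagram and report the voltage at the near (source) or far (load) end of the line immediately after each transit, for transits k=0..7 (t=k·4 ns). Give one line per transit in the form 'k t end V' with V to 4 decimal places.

Γ_L=-0.764706, Γ_S=-0.200000; launch V₁=2·75/125=1.200000
k=0 src: V=1.2000
k=1 load: inc=1.200000, refl=1.200000·-0.764706=-0.9176; V=0.000000+1.200000+-0.917647=0.2824
k=2 src: inc=-0.917647, refl=-0.917647·-0.200000=0.1835; V=1.200000+-0.917647+0.183529=0.4659
k=3 load: inc=0.183529, refl=0.183529·-0.764706=-0.1403; V=0.282353+0.183529+-0.140346=0.3255
k=4 src: inc=-0.140346, refl=-0.140346·-0.200000=0.0281; V=0.465882+-0.140346+0.028069=0.3536
k=5 load: inc=0.028069, refl=0.028069·-0.764706=-0.0215; V=0.325536+0.028069+-0.021465=0.3321
k=6 src: inc=-0.021465, refl=-0.021465·-0.200000=0.0043; V=0.353606+-0.021465+0.004293=0.3364
k=7 load: inc=0.004293, refl=0.004293·-0.764706=-0.0033; V=0.332141+0.004293+-0.003283=0.3332

0 0 source 1.2000
1 4 load 0.2824
2 8 source 0.4659
3 12 load 0.3255
4 16 source 0.3536
5 20 load 0.3321
6 24 source 0.3364
7 28 load 0.3332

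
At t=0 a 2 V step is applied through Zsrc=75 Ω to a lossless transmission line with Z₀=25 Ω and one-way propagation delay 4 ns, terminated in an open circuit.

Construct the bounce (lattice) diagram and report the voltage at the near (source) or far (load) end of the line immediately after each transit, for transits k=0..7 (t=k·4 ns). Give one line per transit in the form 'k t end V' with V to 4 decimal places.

Γ_L=1.000000, Γ_S=0.500000; launch V₁=2·25/100=0.500000
k=0 src: V=0.5000
k=1 load: inc=0.500000, refl=0.500000·1.000000=0.5000; V=0.000000+0.500000+0.500000=1.0000
k=2 src: inc=0.500000, refl=0.500000·0.500000=0.2500; V=0.500000+0.500000+0.250000=1.2500
k=3 load: inc=0.250000, refl=0.250000·1.000000=0.2500; V=1.000000+0.250000+0.250000=1.5000
k=4 src: inc=0.250000, refl=0.250000·0.500000=0.1250; V=1.250000+0.250000+0.125000=1.6250
k=5 load: inc=0.125000, refl=0.125000·1.000000=0.1250; V=1.500000+0.125000+0.125000=1.7500
k=6 src: inc=0.125000, refl=0.125000·0.500000=0.0625; V=1.625000+0.125000+0.062500=1.8125
k=7 load: inc=0.062500, refl=0.062500·1.000000=0.0625; V=1.750000+0.062500+0.062500=1.8750

0 0 source 0.5000
1 4 load 1.0000
2 8 source 1.2500
3 12 load 1.5000
4 16 source 1.6250
5 20 load 1.7500
6 24 source 1.8125
7 28 load 1.8750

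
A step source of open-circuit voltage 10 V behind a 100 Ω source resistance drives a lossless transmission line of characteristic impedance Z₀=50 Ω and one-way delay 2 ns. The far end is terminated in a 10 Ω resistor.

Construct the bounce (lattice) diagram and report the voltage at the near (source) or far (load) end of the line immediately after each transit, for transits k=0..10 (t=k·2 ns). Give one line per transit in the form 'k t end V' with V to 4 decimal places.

Γ_L=-0.666667, Γ_S=0.333333; launch V₁=10·50/150=3.333333
k=0 src: V=3.3333
k=1 load: inc=3.333333, refl=3.333333·-0.666667=-2.2222; V=0.000000+3.333333+-2.222222=1.1111
k=2 src: inc=-2.222222, refl=-2.222222·0.333333=-0.7407; V=3.333333+-2.222222+-0.740741=0.3704
k=3 load: inc=-0.740741, refl=-0.740741·-0.666667=0.4938; V=1.111111+-0.740741+0.493827=0.8642
k=4 src: inc=0.493827, refl=0.493827·0.333333=0.1646; V=0.370370+0.493827+0.164609=1.0288
k=5 load: inc=0.164609, refl=0.164609·-0.666667=-0.1097; V=0.864198+0.164609+-0.109739=0.9191
k=6 src: inc=-0.109739, refl=-0.109739·0.333333=-0.0366; V=1.028807+-0.109739+-0.036580=0.8825
k=7 load: inc=-0.036580, refl=-0.036580·-0.666667=0.0244; V=0.919067+-0.036580+0.024387=0.9069
k=8 src: inc=0.024387, refl=0.024387·0.333333=0.0081; V=0.882487+0.024387+0.008129=0.9150
k=9 load: inc=0.008129, refl=0.008129·-0.666667=-0.0054; V=0.906874+0.008129+-0.005419=0.9096
k=10 src: inc=-0.005419, refl=-0.005419·0.333333=-0.0018; V=0.915003+-0.005419+-0.001806=0.9078

0 0 source 3.3333
1 2 load 1.1111
2 4 source 0.3704
3 6 load 0.8642
4 8 source 1.0288
5 10 load 0.9191
6 12 source 0.8825
7 14 load 0.9069
8 16 source 0.9150
9 18 load 0.9096
10 20 source 0.9078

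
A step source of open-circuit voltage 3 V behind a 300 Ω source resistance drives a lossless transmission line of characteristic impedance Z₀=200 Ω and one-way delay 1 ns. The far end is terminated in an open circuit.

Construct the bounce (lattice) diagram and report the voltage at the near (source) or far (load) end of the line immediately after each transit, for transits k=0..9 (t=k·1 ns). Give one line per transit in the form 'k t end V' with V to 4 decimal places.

0 0 source 1.2000
1 1 load 2.4000
2 2 source 2.6400
3 3 load 2.8800
4 4 source 2.9280
5 5 load 2.9760
6 6 source 2.9856
7 7 load 2.9952
8 8 source 2.9971
9 9 load 2.9990

Γ_L=1.000000, Γ_S=0.200000; launch V₁=3·200/500=1.200000
k=0 src: V=1.2000
k=1 load: inc=1.200000, refl=1.200000·1.000000=1.2000; V=0.000000+1.200000+1.200000=2.4000
k=2 src: inc=1.200000, refl=1.200000·0.200000=0.2400; V=1.200000+1.200000+0.240000=2.6400
k=3 load: inc=0.240000, refl=0.240000·1.000000=0.2400; V=2.400000+0.240000+0.240000=2.8800
k=4 src: inc=0.240000, refl=0.240000·0.200000=0.0480; V=2.640000+0.240000+0.048000=2.9280
k=5 load: inc=0.048000, refl=0.048000·1.000000=0.0480; V=2.880000+0.048000+0.048000=2.9760
k=6 src: inc=0.048000, refl=0.048000·0.200000=0.0096; V=2.928000+0.048000+0.009600=2.9856
k=7 load: inc=0.009600, refl=0.009600·1.000000=0.0096; V=2.976000+0.009600+0.009600=2.9952
k=8 src: inc=0.009600, refl=0.009600·0.200000=0.0019; V=2.985600+0.009600+0.001920=2.9971
k=9 load: inc=0.001920, refl=0.001920·1.000000=0.0019; V=2.995200+0.001920+0.001920=2.9990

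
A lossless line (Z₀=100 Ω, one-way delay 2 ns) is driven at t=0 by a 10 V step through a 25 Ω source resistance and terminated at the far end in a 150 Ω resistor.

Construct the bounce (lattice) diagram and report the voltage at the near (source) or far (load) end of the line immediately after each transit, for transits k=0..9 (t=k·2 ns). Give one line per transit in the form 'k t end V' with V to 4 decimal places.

0 0 source 8.0000
1 2 load 9.6000
2 4 source 8.6400
3 6 load 8.4480
4 8 source 8.5632
5 10 load 8.5862
6 12 source 8.5724
7 14 load 8.5697
8 16 source 8.5713
9 18 load 8.5716

Γ_L=0.200000, Γ_S=-0.600000; launch V₁=10·100/125=8.000000
k=0 src: V=8.0000
k=1 load: inc=8.000000, refl=8.000000·0.200000=1.6000; V=0.000000+8.000000+1.600000=9.6000
k=2 src: inc=1.600000, refl=1.600000·-0.600000=-0.9600; V=8.000000+1.600000+-0.960000=8.6400
k=3 load: inc=-0.960000, refl=-0.960000·0.200000=-0.1920; V=9.600000+-0.960000+-0.192000=8.4480
k=4 src: inc=-0.192000, refl=-0.192000·-0.600000=0.1152; V=8.640000+-0.192000+0.115200=8.5632
k=5 load: inc=0.115200, refl=0.115200·0.200000=0.0230; V=8.448000+0.115200+0.023040=8.5862
k=6 src: inc=0.023040, refl=0.023040·-0.600000=-0.0138; V=8.563200+0.023040+-0.013824=8.5724
k=7 load: inc=-0.013824, refl=-0.013824·0.200000=-0.0028; V=8.586240+-0.013824+-0.002765=8.5697
k=8 src: inc=-0.002765, refl=-0.002765·-0.600000=0.0017; V=8.572416+-0.002765+0.001659=8.5713
k=9 load: inc=0.001659, refl=0.001659·0.200000=0.0003; V=8.569651+0.001659+0.000332=8.5716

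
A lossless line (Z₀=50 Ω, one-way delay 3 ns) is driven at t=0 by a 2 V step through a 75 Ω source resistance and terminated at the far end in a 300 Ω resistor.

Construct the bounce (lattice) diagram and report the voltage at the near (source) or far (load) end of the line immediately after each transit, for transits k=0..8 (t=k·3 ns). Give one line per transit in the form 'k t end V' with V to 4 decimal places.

0 0 source 0.8000
1 3 load 1.3714
2 6 source 1.4857
3 9 load 1.5673
4 12 source 1.5837
5 15 load 1.5953
6 18 source 1.5977
7 21 load 1.5993
8 24 source 1.5997

Γ_L=0.714286, Γ_S=0.200000; launch V₁=2·50/125=0.800000
k=0 src: V=0.8000
k=1 load: inc=0.800000, refl=0.800000·0.714286=0.5714; V=0.000000+0.800000+0.571429=1.3714
k=2 src: inc=0.571429, refl=0.571429·0.200000=0.1143; V=0.800000+0.571429+0.114286=1.4857
k=3 load: inc=0.114286, refl=0.114286·0.714286=0.0816; V=1.371429+0.114286+0.081633=1.5673
k=4 src: inc=0.081633, refl=0.081633·0.200000=0.0163; V=1.485714+0.081633+0.016327=1.5837
k=5 load: inc=0.016327, refl=0.016327·0.714286=0.0117; V=1.567347+0.016327+0.011662=1.5953
k=6 src: inc=0.011662, refl=0.011662·0.200000=0.0023; V=1.583673+0.011662+0.002332=1.5977
k=7 load: inc=0.002332, refl=0.002332·0.714286=0.0017; V=1.595335+0.002332+0.001666=1.5993
k=8 src: inc=0.001666, refl=0.001666·0.200000=0.0003; V=1.597668+0.001666+0.000333=1.5997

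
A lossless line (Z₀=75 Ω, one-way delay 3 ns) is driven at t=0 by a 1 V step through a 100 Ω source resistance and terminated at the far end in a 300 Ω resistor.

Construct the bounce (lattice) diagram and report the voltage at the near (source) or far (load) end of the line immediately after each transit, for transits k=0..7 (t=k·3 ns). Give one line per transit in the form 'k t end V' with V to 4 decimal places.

Γ_L=0.600000, Γ_S=0.142857; launch V₁=1·75/175=0.428571
k=0 src: V=0.4286
k=1 load: inc=0.428571, refl=0.428571·0.600000=0.2571; V=0.000000+0.428571+0.257143=0.6857
k=2 src: inc=0.257143, refl=0.257143·0.142857=0.0367; V=0.428571+0.257143+0.036735=0.7224
k=3 load: inc=0.036735, refl=0.036735·0.600000=0.0220; V=0.685714+0.036735+0.022041=0.7445
k=4 src: inc=0.022041, refl=0.022041·0.142857=0.0031; V=0.722449+0.022041+0.003149=0.7476
k=5 load: inc=0.003149, refl=0.003149·0.600000=0.0019; V=0.744490+0.003149+0.001889=0.7495
k=6 src: inc=0.001889, refl=0.001889·0.142857=0.0003; V=0.747638+0.001889+0.000270=0.7498
k=7 load: inc=0.000270, refl=0.000270·0.600000=0.0002; V=0.749528+0.000270+0.000162=0.7500

0 0 source 0.4286
1 3 load 0.6857
2 6 source 0.7224
3 9 load 0.7445
4 12 source 0.7476
5 15 load 0.7495
6 18 source 0.7498
7 21 load 0.7500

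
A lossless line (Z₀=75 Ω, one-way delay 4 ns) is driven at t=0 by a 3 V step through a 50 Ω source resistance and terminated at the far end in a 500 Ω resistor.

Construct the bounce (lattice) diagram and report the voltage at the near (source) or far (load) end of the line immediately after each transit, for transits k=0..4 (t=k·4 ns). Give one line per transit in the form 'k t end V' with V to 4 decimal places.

Γ_L=0.739130, Γ_S=-0.200000; launch V₁=3·75/125=1.800000
k=0 src: V=1.8000
k=1 load: inc=1.800000, refl=1.800000·0.739130=1.3304; V=0.000000+1.800000+1.330435=3.1304
k=2 src: inc=1.330435, refl=1.330435·-0.200000=-0.2661; V=1.800000+1.330435+-0.266087=2.8643
k=3 load: inc=-0.266087, refl=-0.266087·0.739130=-0.1967; V=3.130435+-0.266087+-0.196673=2.6677
k=4 src: inc=-0.196673, refl=-0.196673·-0.200000=0.0393; V=2.864348+-0.196673+0.039335=2.7070

0 0 source 1.8000
1 4 load 3.1304
2 8 source 2.8643
3 12 load 2.6677
4 16 source 2.7070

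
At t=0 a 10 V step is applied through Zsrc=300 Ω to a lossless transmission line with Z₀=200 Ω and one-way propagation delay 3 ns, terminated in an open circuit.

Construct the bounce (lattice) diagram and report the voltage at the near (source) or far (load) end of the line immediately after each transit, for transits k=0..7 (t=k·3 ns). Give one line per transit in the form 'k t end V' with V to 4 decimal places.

0 0 source 4.0000
1 3 load 8.0000
2 6 source 8.8000
3 9 load 9.6000
4 12 source 9.7600
5 15 load 9.9200
6 18 source 9.9520
7 21 load 9.9840

Γ_L=1.000000, Γ_S=0.200000; launch V₁=10·200/500=4.000000
k=0 src: V=4.0000
k=1 load: inc=4.000000, refl=4.000000·1.000000=4.0000; V=0.000000+4.000000+4.000000=8.0000
k=2 src: inc=4.000000, refl=4.000000·0.200000=0.8000; V=4.000000+4.000000+0.800000=8.8000
k=3 load: inc=0.800000, refl=0.800000·1.000000=0.8000; V=8.000000+0.800000+0.800000=9.6000
k=4 src: inc=0.800000, refl=0.800000·0.200000=0.1600; V=8.800000+0.800000+0.160000=9.7600
k=5 load: inc=0.160000, refl=0.160000·1.000000=0.1600; V=9.600000+0.160000+0.160000=9.9200
k=6 src: inc=0.160000, refl=0.160000·0.200000=0.0320; V=9.760000+0.160000+0.032000=9.9520
k=7 load: inc=0.032000, refl=0.032000·1.000000=0.0320; V=9.920000+0.032000+0.032000=9.9840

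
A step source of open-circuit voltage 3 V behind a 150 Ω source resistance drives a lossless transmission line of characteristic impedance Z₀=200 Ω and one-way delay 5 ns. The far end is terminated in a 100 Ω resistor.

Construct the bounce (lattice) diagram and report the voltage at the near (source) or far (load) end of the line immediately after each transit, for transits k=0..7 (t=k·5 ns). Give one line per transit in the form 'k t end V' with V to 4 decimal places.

0 0 source 1.7143
1 5 load 1.1429
2 10 source 1.2245
3 15 load 1.1973
4 20 source 1.2012
5 25 load 1.1999
6 30 source 1.2001
7 35 load 1.2000

Γ_L=-0.333333, Γ_S=-0.142857; launch V₁=3·200/350=1.714286
k=0 src: V=1.7143
k=1 load: inc=1.714286, refl=1.714286·-0.333333=-0.5714; V=0.000000+1.714286+-0.571429=1.1429
k=2 src: inc=-0.571429, refl=-0.571429·-0.142857=0.0816; V=1.714286+-0.571429+0.081633=1.2245
k=3 load: inc=0.081633, refl=0.081633·-0.333333=-0.0272; V=1.142857+0.081633+-0.027211=1.1973
k=4 src: inc=-0.027211, refl=-0.027211·-0.142857=0.0039; V=1.224490+-0.027211+0.003887=1.2012
k=5 load: inc=0.003887, refl=0.003887·-0.333333=-0.0013; V=1.197279+0.003887+-0.001296=1.1999
k=6 src: inc=-0.001296, refl=-0.001296·-0.142857=0.0002; V=1.201166+-0.001296+0.000185=1.2001
k=7 load: inc=0.000185, refl=0.000185·-0.333333=-0.0001; V=1.199870+0.000185+-0.000062=1.2000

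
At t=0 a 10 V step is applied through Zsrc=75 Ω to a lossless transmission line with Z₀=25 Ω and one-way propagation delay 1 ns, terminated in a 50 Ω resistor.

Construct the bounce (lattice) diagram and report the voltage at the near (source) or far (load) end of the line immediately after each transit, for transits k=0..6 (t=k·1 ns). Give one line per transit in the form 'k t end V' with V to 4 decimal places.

0 0 source 2.5000
1 1 load 3.3333
2 2 source 3.7500
3 3 load 3.8889
4 4 source 3.9583
5 5 load 3.9815
6 6 source 3.9931

Γ_L=0.333333, Γ_S=0.500000; launch V₁=10·25/100=2.500000
k=0 src: V=2.5000
k=1 load: inc=2.500000, refl=2.500000·0.333333=0.8333; V=0.000000+2.500000+0.833333=3.3333
k=2 src: inc=0.833333, refl=0.833333·0.500000=0.4167; V=2.500000+0.833333+0.416667=3.7500
k=3 load: inc=0.416667, refl=0.416667·0.333333=0.1389; V=3.333333+0.416667+0.138889=3.8889
k=4 src: inc=0.138889, refl=0.138889·0.500000=0.0694; V=3.750000+0.138889+0.069444=3.9583
k=5 load: inc=0.069444, refl=0.069444·0.333333=0.0231; V=3.888889+0.069444+0.023148=3.9815
k=6 src: inc=0.023148, refl=0.023148·0.500000=0.0116; V=3.958333+0.023148+0.011574=3.9931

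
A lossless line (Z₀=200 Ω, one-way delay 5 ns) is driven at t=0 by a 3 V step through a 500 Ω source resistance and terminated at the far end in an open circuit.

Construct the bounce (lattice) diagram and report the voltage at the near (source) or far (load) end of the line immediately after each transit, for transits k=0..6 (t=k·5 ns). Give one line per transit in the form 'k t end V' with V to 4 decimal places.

Γ_L=1.000000, Γ_S=0.428571; launch V₁=3·200/700=0.857143
k=0 src: V=0.8571
k=1 load: inc=0.857143, refl=0.857143·1.000000=0.8571; V=0.000000+0.857143+0.857143=1.7143
k=2 src: inc=0.857143, refl=0.857143·0.428571=0.3673; V=0.857143+0.857143+0.367347=2.0816
k=3 load: inc=0.367347, refl=0.367347·1.000000=0.3673; V=1.714286+0.367347+0.367347=2.4490
k=4 src: inc=0.367347, refl=0.367347·0.428571=0.1574; V=2.081633+0.367347+0.157434=2.6064
k=5 load: inc=0.157434, refl=0.157434·1.000000=0.1574; V=2.448980+0.157434+0.157434=2.7638
k=6 src: inc=0.157434, refl=0.157434·0.428571=0.0675; V=2.606414+0.157434+0.067472=2.8313

0 0 source 0.8571
1 5 load 1.7143
2 10 source 2.0816
3 15 load 2.4490
4 20 source 2.6064
5 25 load 2.7638
6 30 source 2.8313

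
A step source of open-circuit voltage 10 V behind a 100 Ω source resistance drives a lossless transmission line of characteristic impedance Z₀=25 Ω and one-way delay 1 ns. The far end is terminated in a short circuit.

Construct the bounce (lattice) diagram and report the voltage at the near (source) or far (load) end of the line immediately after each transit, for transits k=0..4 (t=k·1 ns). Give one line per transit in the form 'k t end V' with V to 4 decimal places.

Γ_L=-1.000000, Γ_S=0.600000; launch V₁=10·25/125=2.000000
k=0 src: V=2.0000
k=1 load: inc=2.000000, refl=2.000000·-1.000000=-2.0000; V=0.000000+2.000000+-2.000000=0.0000
k=2 src: inc=-2.000000, refl=-2.000000·0.600000=-1.2000; V=2.000000+-2.000000+-1.200000=-1.2000
k=3 load: inc=-1.200000, refl=-1.200000·-1.000000=1.2000; V=0.000000+-1.200000+1.200000=0.0000
k=4 src: inc=1.200000, refl=1.200000·0.600000=0.7200; V=-1.200000+1.200000+0.720000=0.7200

0 0 source 2.0000
1 1 load 0.0000
2 2 source -1.2000
3 3 load 0.0000
4 4 source 0.7200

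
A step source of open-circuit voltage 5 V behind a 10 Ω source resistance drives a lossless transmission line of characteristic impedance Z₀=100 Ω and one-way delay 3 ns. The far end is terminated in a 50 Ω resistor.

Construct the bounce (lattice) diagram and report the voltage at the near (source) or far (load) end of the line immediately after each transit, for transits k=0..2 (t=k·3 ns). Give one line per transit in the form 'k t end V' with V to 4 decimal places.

Γ_L=-0.333333, Γ_S=-0.818182; launch V₁=5·100/110=4.545455
k=0 src: V=4.5455
k=1 load: inc=4.545455, refl=4.545455·-0.333333=-1.5152; V=0.000000+4.545455+-1.515152=3.0303
k=2 src: inc=-1.515152, refl=-1.515152·-0.818182=1.2397; V=4.545455+-1.515152+1.239669=4.2700

0 0 source 4.5455
1 3 load 3.0303
2 6 source 4.2700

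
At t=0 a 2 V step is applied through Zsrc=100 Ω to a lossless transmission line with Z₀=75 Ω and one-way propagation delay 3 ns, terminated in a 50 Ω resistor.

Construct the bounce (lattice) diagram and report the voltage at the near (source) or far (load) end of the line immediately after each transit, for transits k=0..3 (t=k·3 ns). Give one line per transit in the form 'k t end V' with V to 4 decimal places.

Γ_L=-0.200000, Γ_S=0.142857; launch V₁=2·75/175=0.857143
k=0 src: V=0.8571
k=1 load: inc=0.857143, refl=0.857143·-0.200000=-0.1714; V=0.000000+0.857143+-0.171429=0.6857
k=2 src: inc=-0.171429, refl=-0.171429·0.142857=-0.0245; V=0.857143+-0.171429+-0.024490=0.6612
k=3 load: inc=-0.024490, refl=-0.024490·-0.200000=0.0049; V=0.685714+-0.024490+0.004898=0.6661

0 0 source 0.8571
1 3 load 0.6857
2 6 source 0.6612
3 9 load 0.6661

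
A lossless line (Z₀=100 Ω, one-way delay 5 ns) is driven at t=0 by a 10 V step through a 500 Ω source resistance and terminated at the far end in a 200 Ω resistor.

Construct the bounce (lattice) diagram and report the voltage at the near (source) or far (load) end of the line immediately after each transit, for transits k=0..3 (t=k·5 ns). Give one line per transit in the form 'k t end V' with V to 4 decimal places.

Γ_L=0.333333, Γ_S=0.666667; launch V₁=10·100/600=1.666667
k=0 src: V=1.6667
k=1 load: inc=1.666667, refl=1.666667·0.333333=0.5556; V=0.000000+1.666667+0.555556=2.2222
k=2 src: inc=0.555556, refl=0.555556·0.666667=0.3704; V=1.666667+0.555556+0.370370=2.5926
k=3 load: inc=0.370370, refl=0.370370·0.333333=0.1235; V=2.222222+0.370370+0.123457=2.7160

0 0 source 1.6667
1 5 load 2.2222
2 10 source 2.5926
3 15 load 2.7160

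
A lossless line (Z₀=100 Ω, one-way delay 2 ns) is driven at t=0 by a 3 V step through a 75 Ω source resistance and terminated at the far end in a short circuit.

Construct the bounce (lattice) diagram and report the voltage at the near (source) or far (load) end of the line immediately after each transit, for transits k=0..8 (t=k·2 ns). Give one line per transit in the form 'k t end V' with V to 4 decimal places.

Γ_L=-1.000000, Γ_S=-0.142857; launch V₁=3·100/175=1.714286
k=0 src: V=1.7143
k=1 load: inc=1.714286, refl=1.714286·-1.000000=-1.7143; V=0.000000+1.714286+-1.714286=0.0000
k=2 src: inc=-1.714286, refl=-1.714286·-0.142857=0.2449; V=1.714286+-1.714286+0.244898=0.2449
k=3 load: inc=0.244898, refl=0.244898·-1.000000=-0.2449; V=0.000000+0.244898+-0.244898=0.0000
k=4 src: inc=-0.244898, refl=-0.244898·-0.142857=0.0350; V=0.244898+-0.244898+0.034985=0.0350
k=5 load: inc=0.034985, refl=0.034985·-1.000000=-0.0350; V=0.000000+0.034985+-0.034985=0.0000
k=6 src: inc=-0.034985, refl=-0.034985·-0.142857=0.0050; V=0.034985+-0.034985+0.004998=0.0050
k=7 load: inc=0.004998, refl=0.004998·-1.000000=-0.0050; V=0.000000+0.004998+-0.004998=0.0000
k=8 src: inc=-0.004998, refl=-0.004998·-0.142857=0.0007; V=0.004998+-0.004998+0.000714=0.0007

0 0 source 1.7143
1 2 load 0.0000
2 4 source 0.2449
3 6 load 0.0000
4 8 source 0.0350
5 10 load 0.0000
6 12 source 0.0050
7 14 load 0.0000
8 16 source 0.0007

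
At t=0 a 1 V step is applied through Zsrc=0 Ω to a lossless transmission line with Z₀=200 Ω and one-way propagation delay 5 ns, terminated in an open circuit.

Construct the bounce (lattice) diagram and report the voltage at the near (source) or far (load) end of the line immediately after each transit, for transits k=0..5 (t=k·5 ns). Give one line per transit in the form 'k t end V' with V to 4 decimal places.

0 0 source 1.0000
1 5 load 2.0000
2 10 source 1.0000
3 15 load 0.0000
4 20 source 1.0000
5 25 load 2.0000

Γ_L=1.000000, Γ_S=-1.000000; launch V₁=1·200/200=1.000000
k=0 src: V=1.0000
k=1 load: inc=1.000000, refl=1.000000·1.000000=1.0000; V=0.000000+1.000000+1.000000=2.0000
k=2 src: inc=1.000000, refl=1.000000·-1.000000=-1.0000; V=1.000000+1.000000+-1.000000=1.0000
k=3 load: inc=-1.000000, refl=-1.000000·1.000000=-1.0000; V=2.000000+-1.000000+-1.000000=0.0000
k=4 src: inc=-1.000000, refl=-1.000000·-1.000000=1.0000; V=1.000000+-1.000000+1.000000=1.0000
k=5 load: inc=1.000000, refl=1.000000·1.000000=1.0000; V=0.000000+1.000000+1.000000=2.0000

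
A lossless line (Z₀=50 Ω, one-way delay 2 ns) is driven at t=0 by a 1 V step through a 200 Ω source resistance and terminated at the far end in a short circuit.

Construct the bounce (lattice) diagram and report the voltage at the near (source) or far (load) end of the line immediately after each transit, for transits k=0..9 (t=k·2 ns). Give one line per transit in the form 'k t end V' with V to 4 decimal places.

0 0 source 0.2000
1 2 load 0.0000
2 4 source -0.1200
3 6 load 0.0000
4 8 source 0.0720
5 10 load 0.0000
6 12 source -0.0432
7 14 load 0.0000
8 16 source 0.0259
9 18 load 0.0000

Γ_L=-1.000000, Γ_S=0.600000; launch V₁=1·50/250=0.200000
k=0 src: V=0.2000
k=1 load: inc=0.200000, refl=0.200000·-1.000000=-0.2000; V=0.000000+0.200000+-0.200000=0.0000
k=2 src: inc=-0.200000, refl=-0.200000·0.600000=-0.1200; V=0.200000+-0.200000+-0.120000=-0.1200
k=3 load: inc=-0.120000, refl=-0.120000·-1.000000=0.1200; V=0.000000+-0.120000+0.120000=0.0000
k=4 src: inc=0.120000, refl=0.120000·0.600000=0.0720; V=-0.120000+0.120000+0.072000=0.0720
k=5 load: inc=0.072000, refl=0.072000·-1.000000=-0.0720; V=0.000000+0.072000+-0.072000=0.0000
k=6 src: inc=-0.072000, refl=-0.072000·0.600000=-0.0432; V=0.072000+-0.072000+-0.043200=-0.0432
k=7 load: inc=-0.043200, refl=-0.043200·-1.000000=0.0432; V=0.000000+-0.043200+0.043200=0.0000
k=8 src: inc=0.043200, refl=0.043200·0.600000=0.0259; V=-0.043200+0.043200+0.025920=0.0259
k=9 load: inc=0.025920, refl=0.025920·-1.000000=-0.0259; V=0.000000+0.025920+-0.025920=0.0000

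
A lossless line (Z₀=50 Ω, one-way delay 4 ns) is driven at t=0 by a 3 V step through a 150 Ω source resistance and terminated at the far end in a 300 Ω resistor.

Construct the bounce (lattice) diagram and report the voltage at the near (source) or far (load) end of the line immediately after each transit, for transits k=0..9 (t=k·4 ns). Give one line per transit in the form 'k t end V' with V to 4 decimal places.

0 0 source 0.7500
1 4 load 1.2857
2 8 source 1.5536
3 12 load 1.7449
4 16 source 1.8406
5 20 load 1.9089
6 24 source 1.9431
7 28 load 1.9675
8 32 source 1.9797
9 36 load 1.9884

Γ_L=0.714286, Γ_S=0.500000; launch V₁=3·50/200=0.750000
k=0 src: V=0.7500
k=1 load: inc=0.750000, refl=0.750000·0.714286=0.5357; V=0.000000+0.750000+0.535714=1.2857
k=2 src: inc=0.535714, refl=0.535714·0.500000=0.2679; V=0.750000+0.535714+0.267857=1.5536
k=3 load: inc=0.267857, refl=0.267857·0.714286=0.1913; V=1.285714+0.267857+0.191327=1.7449
k=4 src: inc=0.191327, refl=0.191327·0.500000=0.0957; V=1.553571+0.191327+0.095663=1.8406
k=5 load: inc=0.095663, refl=0.095663·0.714286=0.0683; V=1.744898+0.095663+0.068331=1.9089
k=6 src: inc=0.068331, refl=0.068331·0.500000=0.0342; V=1.840561+0.068331+0.034165=1.9431
k=7 load: inc=0.034165, refl=0.034165·0.714286=0.0244; V=1.908892+0.034165+0.024404=1.9675
k=8 src: inc=0.024404, refl=0.024404·0.500000=0.0122; V=1.943058+0.024404+0.012202=1.9797
k=9 load: inc=0.012202, refl=0.012202·0.714286=0.0087; V=1.967461+0.012202+0.008716=1.9884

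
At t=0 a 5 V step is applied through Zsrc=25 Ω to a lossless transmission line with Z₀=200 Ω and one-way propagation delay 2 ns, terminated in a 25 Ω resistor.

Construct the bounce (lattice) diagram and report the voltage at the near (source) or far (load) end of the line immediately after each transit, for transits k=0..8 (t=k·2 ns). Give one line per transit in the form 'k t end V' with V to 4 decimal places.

0 0 source 4.4444
1 2 load 0.9877
2 4 source 3.6763
3 6 load 1.5851
4 8 source 3.2116
5 10 load 1.9466
6 12 source 2.9305
7 14 load 2.1652
8 16 source 2.7604

Γ_L=-0.777778, Γ_S=-0.777778; launch V₁=5·200/225=4.444444
k=0 src: V=4.4444
k=1 load: inc=4.444444, refl=4.444444·-0.777778=-3.4568; V=0.000000+4.444444+-3.456790=0.9877
k=2 src: inc=-3.456790, refl=-3.456790·-0.777778=2.6886; V=4.444444+-3.456790+2.688615=3.6763
k=3 load: inc=2.688615, refl=2.688615·-0.777778=-2.0911; V=0.987654+2.688615+-2.091145=1.5851
k=4 src: inc=-2.091145, refl=-2.091145·-0.777778=1.6264; V=3.676269+-2.091145+1.626446=3.2116
k=5 load: inc=1.626446, refl=1.626446·-0.777778=-1.2650; V=1.585124+1.626446+-1.265013=1.9466
k=6 src: inc=-1.265013, refl=-1.265013·-0.777778=0.9839; V=3.211570+-1.265013+0.983899=2.9305
k=7 load: inc=0.983899, refl=0.983899·-0.777778=-0.7653; V=1.946557+0.983899+-0.765255=2.1652
k=8 src: inc=-0.765255, refl=-0.765255·-0.777778=0.5952; V=2.930456+-0.765255+0.595198=2.7604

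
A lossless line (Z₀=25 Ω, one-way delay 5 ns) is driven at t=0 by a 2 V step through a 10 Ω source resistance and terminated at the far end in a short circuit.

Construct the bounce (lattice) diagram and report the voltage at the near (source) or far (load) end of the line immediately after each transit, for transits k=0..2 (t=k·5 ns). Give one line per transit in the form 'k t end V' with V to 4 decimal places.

0 0 source 1.4286
1 5 load 0.0000
2 10 source 0.6122

Γ_L=-1.000000, Γ_S=-0.428571; launch V₁=2·25/35=1.428571
k=0 src: V=1.4286
k=1 load: inc=1.428571, refl=1.428571·-1.000000=-1.4286; V=0.000000+1.428571+-1.428571=0.0000
k=2 src: inc=-1.428571, refl=-1.428571·-0.428571=0.6122; V=1.428571+-1.428571+0.612245=0.6122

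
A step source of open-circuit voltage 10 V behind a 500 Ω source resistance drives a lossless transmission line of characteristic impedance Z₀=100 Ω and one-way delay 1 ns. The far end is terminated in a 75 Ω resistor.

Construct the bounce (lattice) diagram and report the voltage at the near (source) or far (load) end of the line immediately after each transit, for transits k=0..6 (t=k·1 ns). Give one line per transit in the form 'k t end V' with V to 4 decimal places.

0 0 source 1.6667
1 1 load 1.4286
2 2 source 1.2698
3 3 load 1.2925
4 4 source 1.3076
5 5 load 1.3055
6 6 source 1.3040

Γ_L=-0.142857, Γ_S=0.666667; launch V₁=10·100/600=1.666667
k=0 src: V=1.6667
k=1 load: inc=1.666667, refl=1.666667·-0.142857=-0.2381; V=0.000000+1.666667+-0.238095=1.4286
k=2 src: inc=-0.238095, refl=-0.238095·0.666667=-0.1587; V=1.666667+-0.238095+-0.158730=1.2698
k=3 load: inc=-0.158730, refl=-0.158730·-0.142857=0.0227; V=1.428571+-0.158730+0.022676=1.2925
k=4 src: inc=0.022676, refl=0.022676·0.666667=0.0151; V=1.269841+0.022676+0.015117=1.3076
k=5 load: inc=0.015117, refl=0.015117·-0.142857=-0.0022; V=1.292517+0.015117+-0.002160=1.3055
k=6 src: inc=-0.002160, refl=-0.002160·0.666667=-0.0014; V=1.307634+-0.002160+-0.001440=1.3040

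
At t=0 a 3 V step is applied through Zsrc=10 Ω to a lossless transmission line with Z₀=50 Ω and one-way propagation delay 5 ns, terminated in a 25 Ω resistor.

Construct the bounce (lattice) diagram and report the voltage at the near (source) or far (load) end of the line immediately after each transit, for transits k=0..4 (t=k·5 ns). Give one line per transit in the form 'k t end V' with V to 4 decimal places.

0 0 source 2.5000
1 5 load 1.6667
2 10 source 2.2222
3 15 load 2.0370
4 20 source 2.1605

Γ_L=-0.333333, Γ_S=-0.666667; launch V₁=3·50/60=2.500000
k=0 src: V=2.5000
k=1 load: inc=2.500000, refl=2.500000·-0.333333=-0.8333; V=0.000000+2.500000+-0.833333=1.6667
k=2 src: inc=-0.833333, refl=-0.833333·-0.666667=0.5556; V=2.500000+-0.833333+0.555556=2.2222
k=3 load: inc=0.555556, refl=0.555556·-0.333333=-0.1852; V=1.666667+0.555556+-0.185185=2.0370
k=4 src: inc=-0.185185, refl=-0.185185·-0.666667=0.1235; V=2.222222+-0.185185+0.123457=2.1605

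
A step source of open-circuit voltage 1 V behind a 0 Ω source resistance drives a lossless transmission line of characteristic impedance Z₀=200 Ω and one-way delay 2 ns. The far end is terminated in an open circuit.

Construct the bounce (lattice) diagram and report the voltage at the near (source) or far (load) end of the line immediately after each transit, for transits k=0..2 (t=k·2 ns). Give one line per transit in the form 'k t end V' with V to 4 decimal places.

0 0 source 1.0000
1 2 load 2.0000
2 4 source 1.0000

Γ_L=1.000000, Γ_S=-1.000000; launch V₁=1·200/200=1.000000
k=0 src: V=1.0000
k=1 load: inc=1.000000, refl=1.000000·1.000000=1.0000; V=0.000000+1.000000+1.000000=2.0000
k=2 src: inc=1.000000, refl=1.000000·-1.000000=-1.0000; V=1.000000+1.000000+-1.000000=1.0000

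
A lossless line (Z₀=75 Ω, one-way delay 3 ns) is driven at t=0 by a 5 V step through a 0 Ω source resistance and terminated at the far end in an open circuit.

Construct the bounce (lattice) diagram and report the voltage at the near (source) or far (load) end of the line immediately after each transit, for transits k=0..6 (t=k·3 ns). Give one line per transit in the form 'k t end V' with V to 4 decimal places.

0 0 source 5.0000
1 3 load 10.0000
2 6 source 5.0000
3 9 load 0.0000
4 12 source 5.0000
5 15 load 10.0000
6 18 source 5.0000

Γ_L=1.000000, Γ_S=-1.000000; launch V₁=5·75/75=5.000000
k=0 src: V=5.0000
k=1 load: inc=5.000000, refl=5.000000·1.000000=5.0000; V=0.000000+5.000000+5.000000=10.0000
k=2 src: inc=5.000000, refl=5.000000·-1.000000=-5.0000; V=5.000000+5.000000+-5.000000=5.0000
k=3 load: inc=-5.000000, refl=-5.000000·1.000000=-5.0000; V=10.000000+-5.000000+-5.000000=0.0000
k=4 src: inc=-5.000000, refl=-5.000000·-1.000000=5.0000; V=5.000000+-5.000000+5.000000=5.0000
k=5 load: inc=5.000000, refl=5.000000·1.000000=5.0000; V=0.000000+5.000000+5.000000=10.0000
k=6 src: inc=5.000000, refl=5.000000·-1.000000=-5.0000; V=5.000000+5.000000+-5.000000=5.0000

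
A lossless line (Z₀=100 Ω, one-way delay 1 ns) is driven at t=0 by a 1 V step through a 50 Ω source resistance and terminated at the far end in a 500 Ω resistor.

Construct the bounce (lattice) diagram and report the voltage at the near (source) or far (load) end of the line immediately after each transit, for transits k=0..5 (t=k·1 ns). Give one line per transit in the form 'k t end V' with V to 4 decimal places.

0 0 source 0.6667
1 1 load 1.1111
2 2 source 0.9630
3 3 load 0.8642
4 4 source 0.8971
5 5 load 0.9191

Γ_L=0.666667, Γ_S=-0.333333; launch V₁=1·100/150=0.666667
k=0 src: V=0.6667
k=1 load: inc=0.666667, refl=0.666667·0.666667=0.4444; V=0.000000+0.666667+0.444444=1.1111
k=2 src: inc=0.444444, refl=0.444444·-0.333333=-0.1481; V=0.666667+0.444444+-0.148148=0.9630
k=3 load: inc=-0.148148, refl=-0.148148·0.666667=-0.0988; V=1.111111+-0.148148+-0.098765=0.8642
k=4 src: inc=-0.098765, refl=-0.098765·-0.333333=0.0329; V=0.962963+-0.098765+0.032922=0.8971
k=5 load: inc=0.032922, refl=0.032922·0.666667=0.0219; V=0.864198+0.032922+0.021948=0.9191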